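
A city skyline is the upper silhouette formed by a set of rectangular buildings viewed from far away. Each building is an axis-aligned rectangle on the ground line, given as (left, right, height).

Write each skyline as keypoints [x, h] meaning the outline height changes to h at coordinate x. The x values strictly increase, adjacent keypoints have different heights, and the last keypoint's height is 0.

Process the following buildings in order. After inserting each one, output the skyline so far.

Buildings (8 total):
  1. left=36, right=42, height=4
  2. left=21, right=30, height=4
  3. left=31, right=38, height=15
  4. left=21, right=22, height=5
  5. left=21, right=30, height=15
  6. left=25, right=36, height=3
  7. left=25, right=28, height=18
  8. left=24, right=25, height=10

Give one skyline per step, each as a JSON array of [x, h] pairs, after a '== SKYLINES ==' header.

== SKYLINES ==
[[36,4],[42,0]]
[[21,4],[30,0],[36,4],[42,0]]
[[21,4],[30,0],[31,15],[38,4],[42,0]]
[[21,5],[22,4],[30,0],[31,15],[38,4],[42,0]]
[[21,15],[30,0],[31,15],[38,4],[42,0]]
[[21,15],[30,3],[31,15],[38,4],[42,0]]
[[21,15],[25,18],[28,15],[30,3],[31,15],[38,4],[42,0]]
[[21,15],[25,18],[28,15],[30,3],[31,15],[38,4],[42,0]]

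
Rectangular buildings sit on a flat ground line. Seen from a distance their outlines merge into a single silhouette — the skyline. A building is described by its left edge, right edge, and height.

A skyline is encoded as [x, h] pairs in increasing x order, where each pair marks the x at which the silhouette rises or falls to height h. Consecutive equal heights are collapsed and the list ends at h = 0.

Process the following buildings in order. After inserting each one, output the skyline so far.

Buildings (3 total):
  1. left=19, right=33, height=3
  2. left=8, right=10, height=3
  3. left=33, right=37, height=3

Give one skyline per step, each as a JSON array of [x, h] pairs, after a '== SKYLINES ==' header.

== SKYLINES ==
[[19,3],[33,0]]
[[8,3],[10,0],[19,3],[33,0]]
[[8,3],[10,0],[19,3],[37,0]]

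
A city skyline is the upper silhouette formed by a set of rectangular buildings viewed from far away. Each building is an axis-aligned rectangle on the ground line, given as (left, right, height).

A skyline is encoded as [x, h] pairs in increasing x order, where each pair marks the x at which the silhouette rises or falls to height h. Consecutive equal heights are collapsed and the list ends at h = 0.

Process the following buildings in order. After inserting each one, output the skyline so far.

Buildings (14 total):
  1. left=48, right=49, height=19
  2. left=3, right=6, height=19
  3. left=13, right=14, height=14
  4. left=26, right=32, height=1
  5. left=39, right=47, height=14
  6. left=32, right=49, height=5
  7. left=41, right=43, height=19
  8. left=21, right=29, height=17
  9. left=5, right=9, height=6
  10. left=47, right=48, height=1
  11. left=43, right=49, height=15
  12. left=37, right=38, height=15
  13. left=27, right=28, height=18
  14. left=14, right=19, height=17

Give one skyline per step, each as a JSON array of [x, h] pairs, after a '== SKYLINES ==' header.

== SKYLINES ==
[[48,19],[49,0]]
[[3,19],[6,0],[48,19],[49,0]]
[[3,19],[6,0],[13,14],[14,0],[48,19],[49,0]]
[[3,19],[6,0],[13,14],[14,0],[26,1],[32,0],[48,19],[49,0]]
[[3,19],[6,0],[13,14],[14,0],[26,1],[32,0],[39,14],[47,0],[48,19],[49,0]]
[[3,19],[6,0],[13,14],[14,0],[26,1],[32,5],[39,14],[47,5],[48,19],[49,0]]
[[3,19],[6,0],[13,14],[14,0],[26,1],[32,5],[39,14],[41,19],[43,14],[47,5],[48,19],[49,0]]
[[3,19],[6,0],[13,14],[14,0],[21,17],[29,1],[32,5],[39,14],[41,19],[43,14],[47,5],[48,19],[49,0]]
[[3,19],[6,6],[9,0],[13,14],[14,0],[21,17],[29,1],[32,5],[39,14],[41,19],[43,14],[47,5],[48,19],[49,0]]
[[3,19],[6,6],[9,0],[13,14],[14,0],[21,17],[29,1],[32,5],[39,14],[41,19],[43,14],[47,5],[48,19],[49,0]]
[[3,19],[6,6],[9,0],[13,14],[14,0],[21,17],[29,1],[32,5],[39,14],[41,19],[43,15],[48,19],[49,0]]
[[3,19],[6,6],[9,0],[13,14],[14,0],[21,17],[29,1],[32,5],[37,15],[38,5],[39,14],[41,19],[43,15],[48,19],[49,0]]
[[3,19],[6,6],[9,0],[13,14],[14,0],[21,17],[27,18],[28,17],[29,1],[32,5],[37,15],[38,5],[39,14],[41,19],[43,15],[48,19],[49,0]]
[[3,19],[6,6],[9,0],[13,14],[14,17],[19,0],[21,17],[27,18],[28,17],[29,1],[32,5],[37,15],[38,5],[39,14],[41,19],[43,15],[48,19],[49,0]]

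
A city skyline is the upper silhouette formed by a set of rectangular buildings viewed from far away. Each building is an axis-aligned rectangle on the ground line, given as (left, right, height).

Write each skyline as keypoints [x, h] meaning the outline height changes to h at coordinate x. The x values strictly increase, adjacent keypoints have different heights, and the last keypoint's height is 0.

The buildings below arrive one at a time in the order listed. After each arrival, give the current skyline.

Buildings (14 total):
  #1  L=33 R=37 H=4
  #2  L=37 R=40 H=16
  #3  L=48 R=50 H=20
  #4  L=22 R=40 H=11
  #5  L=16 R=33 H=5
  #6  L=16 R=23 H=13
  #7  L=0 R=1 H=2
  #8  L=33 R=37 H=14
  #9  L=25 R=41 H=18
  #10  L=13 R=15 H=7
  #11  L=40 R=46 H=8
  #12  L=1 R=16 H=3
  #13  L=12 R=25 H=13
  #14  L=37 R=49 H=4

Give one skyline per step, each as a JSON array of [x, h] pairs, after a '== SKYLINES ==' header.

== SKYLINES ==
[[33,4],[37,0]]
[[33,4],[37,16],[40,0]]
[[33,4],[37,16],[40,0],[48,20],[50,0]]
[[22,11],[37,16],[40,0],[48,20],[50,0]]
[[16,5],[22,11],[37,16],[40,0],[48,20],[50,0]]
[[16,13],[23,11],[37,16],[40,0],[48,20],[50,0]]
[[0,2],[1,0],[16,13],[23,11],[37,16],[40,0],[48,20],[50,0]]
[[0,2],[1,0],[16,13],[23,11],[33,14],[37,16],[40,0],[48,20],[50,0]]
[[0,2],[1,0],[16,13],[23,11],[25,18],[41,0],[48,20],[50,0]]
[[0,2],[1,0],[13,7],[15,0],[16,13],[23,11],[25,18],[41,0],[48,20],[50,0]]
[[0,2],[1,0],[13,7],[15,0],[16,13],[23,11],[25,18],[41,8],[46,0],[48,20],[50,0]]
[[0,2],[1,3],[13,7],[15,3],[16,13],[23,11],[25,18],[41,8],[46,0],[48,20],[50,0]]
[[0,2],[1,3],[12,13],[25,18],[41,8],[46,0],[48,20],[50,0]]
[[0,2],[1,3],[12,13],[25,18],[41,8],[46,4],[48,20],[50,0]]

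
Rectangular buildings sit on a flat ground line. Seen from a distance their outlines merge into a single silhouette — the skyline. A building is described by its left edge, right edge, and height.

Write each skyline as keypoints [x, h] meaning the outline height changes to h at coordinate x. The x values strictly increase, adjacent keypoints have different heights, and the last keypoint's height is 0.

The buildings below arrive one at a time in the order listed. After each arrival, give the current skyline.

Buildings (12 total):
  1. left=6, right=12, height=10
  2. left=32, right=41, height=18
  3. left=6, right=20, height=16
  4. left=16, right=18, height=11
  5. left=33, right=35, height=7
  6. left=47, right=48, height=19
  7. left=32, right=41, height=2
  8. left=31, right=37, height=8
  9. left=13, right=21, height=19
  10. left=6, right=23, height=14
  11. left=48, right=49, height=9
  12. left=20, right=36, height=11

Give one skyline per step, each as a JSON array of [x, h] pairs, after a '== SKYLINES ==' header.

== SKYLINES ==
[[6,10],[12,0]]
[[6,10],[12,0],[32,18],[41,0]]
[[6,16],[20,0],[32,18],[41,0]]
[[6,16],[20,0],[32,18],[41,0]]
[[6,16],[20,0],[32,18],[41,0]]
[[6,16],[20,0],[32,18],[41,0],[47,19],[48,0]]
[[6,16],[20,0],[32,18],[41,0],[47,19],[48,0]]
[[6,16],[20,0],[31,8],[32,18],[41,0],[47,19],[48,0]]
[[6,16],[13,19],[21,0],[31,8],[32,18],[41,0],[47,19],[48,0]]
[[6,16],[13,19],[21,14],[23,0],[31,8],[32,18],[41,0],[47,19],[48,0]]
[[6,16],[13,19],[21,14],[23,0],[31,8],[32,18],[41,0],[47,19],[48,9],[49,0]]
[[6,16],[13,19],[21,14],[23,11],[32,18],[41,0],[47,19],[48,9],[49,0]]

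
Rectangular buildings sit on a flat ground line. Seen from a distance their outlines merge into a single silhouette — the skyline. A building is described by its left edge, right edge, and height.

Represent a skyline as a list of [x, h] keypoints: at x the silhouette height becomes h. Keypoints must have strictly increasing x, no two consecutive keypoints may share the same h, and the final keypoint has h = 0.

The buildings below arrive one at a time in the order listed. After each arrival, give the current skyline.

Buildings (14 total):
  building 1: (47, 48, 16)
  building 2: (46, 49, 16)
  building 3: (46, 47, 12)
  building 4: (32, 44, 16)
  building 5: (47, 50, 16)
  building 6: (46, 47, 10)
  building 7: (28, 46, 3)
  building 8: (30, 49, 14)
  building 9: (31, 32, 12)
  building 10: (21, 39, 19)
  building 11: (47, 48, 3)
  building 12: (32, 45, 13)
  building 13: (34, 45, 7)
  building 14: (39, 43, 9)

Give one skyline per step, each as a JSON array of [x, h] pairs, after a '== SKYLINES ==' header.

== SKYLINES ==
[[47,16],[48,0]]
[[46,16],[49,0]]
[[46,16],[49,0]]
[[32,16],[44,0],[46,16],[49,0]]
[[32,16],[44,0],[46,16],[50,0]]
[[32,16],[44,0],[46,16],[50,0]]
[[28,3],[32,16],[44,3],[46,16],[50,0]]
[[28,3],[30,14],[32,16],[44,14],[46,16],[50,0]]
[[28,3],[30,14],[32,16],[44,14],[46,16],[50,0]]
[[21,19],[39,16],[44,14],[46,16],[50,0]]
[[21,19],[39,16],[44,14],[46,16],[50,0]]
[[21,19],[39,16],[44,14],[46,16],[50,0]]
[[21,19],[39,16],[44,14],[46,16],[50,0]]
[[21,19],[39,16],[44,14],[46,16],[50,0]]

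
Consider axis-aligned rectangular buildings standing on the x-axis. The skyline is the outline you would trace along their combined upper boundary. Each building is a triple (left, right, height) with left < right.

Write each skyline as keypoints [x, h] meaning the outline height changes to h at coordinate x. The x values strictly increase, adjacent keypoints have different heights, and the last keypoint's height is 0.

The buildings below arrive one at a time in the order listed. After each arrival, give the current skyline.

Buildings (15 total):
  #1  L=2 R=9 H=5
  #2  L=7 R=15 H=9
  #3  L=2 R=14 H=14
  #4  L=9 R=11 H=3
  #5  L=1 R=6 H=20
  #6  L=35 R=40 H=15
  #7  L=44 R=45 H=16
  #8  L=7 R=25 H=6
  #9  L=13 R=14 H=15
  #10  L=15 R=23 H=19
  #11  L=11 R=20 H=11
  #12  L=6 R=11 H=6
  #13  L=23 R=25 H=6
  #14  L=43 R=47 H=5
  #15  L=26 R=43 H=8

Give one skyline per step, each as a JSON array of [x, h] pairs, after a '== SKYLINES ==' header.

== SKYLINES ==
[[2,5],[9,0]]
[[2,5],[7,9],[15,0]]
[[2,14],[14,9],[15,0]]
[[2,14],[14,9],[15,0]]
[[1,20],[6,14],[14,9],[15,0]]
[[1,20],[6,14],[14,9],[15,0],[35,15],[40,0]]
[[1,20],[6,14],[14,9],[15,0],[35,15],[40,0],[44,16],[45,0]]
[[1,20],[6,14],[14,9],[15,6],[25,0],[35,15],[40,0],[44,16],[45,0]]
[[1,20],[6,14],[13,15],[14,9],[15,6],[25,0],[35,15],[40,0],[44,16],[45,0]]
[[1,20],[6,14],[13,15],[14,9],[15,19],[23,6],[25,0],[35,15],[40,0],[44,16],[45,0]]
[[1,20],[6,14],[13,15],[14,11],[15,19],[23,6],[25,0],[35,15],[40,0],[44,16],[45,0]]
[[1,20],[6,14],[13,15],[14,11],[15,19],[23,6],[25,0],[35,15],[40,0],[44,16],[45,0]]
[[1,20],[6,14],[13,15],[14,11],[15,19],[23,6],[25,0],[35,15],[40,0],[44,16],[45,0]]
[[1,20],[6,14],[13,15],[14,11],[15,19],[23,6],[25,0],[35,15],[40,0],[43,5],[44,16],[45,5],[47,0]]
[[1,20],[6,14],[13,15],[14,11],[15,19],[23,6],[25,0],[26,8],[35,15],[40,8],[43,5],[44,16],[45,5],[47,0]]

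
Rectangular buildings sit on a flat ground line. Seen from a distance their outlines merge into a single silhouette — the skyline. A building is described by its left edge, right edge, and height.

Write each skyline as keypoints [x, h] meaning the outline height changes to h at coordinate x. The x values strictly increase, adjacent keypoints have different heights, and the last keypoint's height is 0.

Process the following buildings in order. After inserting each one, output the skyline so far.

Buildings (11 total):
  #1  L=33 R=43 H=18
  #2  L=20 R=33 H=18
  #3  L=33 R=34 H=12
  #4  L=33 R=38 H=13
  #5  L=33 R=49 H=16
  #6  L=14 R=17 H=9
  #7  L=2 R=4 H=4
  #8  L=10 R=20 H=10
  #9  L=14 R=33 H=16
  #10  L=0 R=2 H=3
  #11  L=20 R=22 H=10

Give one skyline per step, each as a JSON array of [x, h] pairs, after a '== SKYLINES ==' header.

== SKYLINES ==
[[33,18],[43,0]]
[[20,18],[43,0]]
[[20,18],[43,0]]
[[20,18],[43,0]]
[[20,18],[43,16],[49,0]]
[[14,9],[17,0],[20,18],[43,16],[49,0]]
[[2,4],[4,0],[14,9],[17,0],[20,18],[43,16],[49,0]]
[[2,4],[4,0],[10,10],[20,18],[43,16],[49,0]]
[[2,4],[4,0],[10,10],[14,16],[20,18],[43,16],[49,0]]
[[0,3],[2,4],[4,0],[10,10],[14,16],[20,18],[43,16],[49,0]]
[[0,3],[2,4],[4,0],[10,10],[14,16],[20,18],[43,16],[49,0]]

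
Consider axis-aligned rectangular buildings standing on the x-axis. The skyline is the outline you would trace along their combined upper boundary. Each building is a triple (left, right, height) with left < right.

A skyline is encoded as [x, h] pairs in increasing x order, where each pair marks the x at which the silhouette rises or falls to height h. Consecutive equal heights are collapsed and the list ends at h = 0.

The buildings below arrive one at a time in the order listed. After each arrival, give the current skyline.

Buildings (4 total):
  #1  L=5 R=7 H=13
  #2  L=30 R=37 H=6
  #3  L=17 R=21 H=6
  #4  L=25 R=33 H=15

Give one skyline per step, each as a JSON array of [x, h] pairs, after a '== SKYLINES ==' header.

== SKYLINES ==
[[5,13],[7,0]]
[[5,13],[7,0],[30,6],[37,0]]
[[5,13],[7,0],[17,6],[21,0],[30,6],[37,0]]
[[5,13],[7,0],[17,6],[21,0],[25,15],[33,6],[37,0]]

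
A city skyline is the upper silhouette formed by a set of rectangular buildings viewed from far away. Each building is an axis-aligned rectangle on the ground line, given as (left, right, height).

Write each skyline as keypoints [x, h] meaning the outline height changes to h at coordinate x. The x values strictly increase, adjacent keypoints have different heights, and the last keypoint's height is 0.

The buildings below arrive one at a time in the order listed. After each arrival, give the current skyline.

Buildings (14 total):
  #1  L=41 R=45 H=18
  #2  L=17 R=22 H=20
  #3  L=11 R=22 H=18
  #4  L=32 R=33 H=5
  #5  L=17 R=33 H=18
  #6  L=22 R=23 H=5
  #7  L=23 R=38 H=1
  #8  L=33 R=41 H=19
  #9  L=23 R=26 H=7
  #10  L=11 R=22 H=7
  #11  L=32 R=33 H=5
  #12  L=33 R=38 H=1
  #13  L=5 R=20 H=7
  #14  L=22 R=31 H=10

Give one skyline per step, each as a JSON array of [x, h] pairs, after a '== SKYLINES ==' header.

== SKYLINES ==
[[41,18],[45,0]]
[[17,20],[22,0],[41,18],[45,0]]
[[11,18],[17,20],[22,0],[41,18],[45,0]]
[[11,18],[17,20],[22,0],[32,5],[33,0],[41,18],[45,0]]
[[11,18],[17,20],[22,18],[33,0],[41,18],[45,0]]
[[11,18],[17,20],[22,18],[33,0],[41,18],[45,0]]
[[11,18],[17,20],[22,18],[33,1],[38,0],[41,18],[45,0]]
[[11,18],[17,20],[22,18],[33,19],[41,18],[45,0]]
[[11,18],[17,20],[22,18],[33,19],[41,18],[45,0]]
[[11,18],[17,20],[22,18],[33,19],[41,18],[45,0]]
[[11,18],[17,20],[22,18],[33,19],[41,18],[45,0]]
[[11,18],[17,20],[22,18],[33,19],[41,18],[45,0]]
[[5,7],[11,18],[17,20],[22,18],[33,19],[41,18],[45,0]]
[[5,7],[11,18],[17,20],[22,18],[33,19],[41,18],[45,0]]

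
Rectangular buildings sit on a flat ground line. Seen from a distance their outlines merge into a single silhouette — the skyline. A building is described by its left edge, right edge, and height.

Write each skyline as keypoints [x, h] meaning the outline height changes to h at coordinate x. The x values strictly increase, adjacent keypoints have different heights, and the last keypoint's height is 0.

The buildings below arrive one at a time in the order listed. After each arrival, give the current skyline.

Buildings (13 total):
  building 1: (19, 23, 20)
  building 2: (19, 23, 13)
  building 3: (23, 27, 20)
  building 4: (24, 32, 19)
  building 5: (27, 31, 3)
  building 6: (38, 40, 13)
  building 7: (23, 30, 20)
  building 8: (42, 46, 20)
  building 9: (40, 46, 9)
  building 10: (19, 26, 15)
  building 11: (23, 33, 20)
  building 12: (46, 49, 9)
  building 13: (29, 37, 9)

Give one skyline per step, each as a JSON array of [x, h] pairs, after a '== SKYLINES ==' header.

== SKYLINES ==
[[19,20],[23,0]]
[[19,20],[23,0]]
[[19,20],[27,0]]
[[19,20],[27,19],[32,0]]
[[19,20],[27,19],[32,0]]
[[19,20],[27,19],[32,0],[38,13],[40,0]]
[[19,20],[30,19],[32,0],[38,13],[40,0]]
[[19,20],[30,19],[32,0],[38,13],[40,0],[42,20],[46,0]]
[[19,20],[30,19],[32,0],[38,13],[40,9],[42,20],[46,0]]
[[19,20],[30,19],[32,0],[38,13],[40,9],[42,20],[46,0]]
[[19,20],[33,0],[38,13],[40,9],[42,20],[46,0]]
[[19,20],[33,0],[38,13],[40,9],[42,20],[46,9],[49,0]]
[[19,20],[33,9],[37,0],[38,13],[40,9],[42,20],[46,9],[49,0]]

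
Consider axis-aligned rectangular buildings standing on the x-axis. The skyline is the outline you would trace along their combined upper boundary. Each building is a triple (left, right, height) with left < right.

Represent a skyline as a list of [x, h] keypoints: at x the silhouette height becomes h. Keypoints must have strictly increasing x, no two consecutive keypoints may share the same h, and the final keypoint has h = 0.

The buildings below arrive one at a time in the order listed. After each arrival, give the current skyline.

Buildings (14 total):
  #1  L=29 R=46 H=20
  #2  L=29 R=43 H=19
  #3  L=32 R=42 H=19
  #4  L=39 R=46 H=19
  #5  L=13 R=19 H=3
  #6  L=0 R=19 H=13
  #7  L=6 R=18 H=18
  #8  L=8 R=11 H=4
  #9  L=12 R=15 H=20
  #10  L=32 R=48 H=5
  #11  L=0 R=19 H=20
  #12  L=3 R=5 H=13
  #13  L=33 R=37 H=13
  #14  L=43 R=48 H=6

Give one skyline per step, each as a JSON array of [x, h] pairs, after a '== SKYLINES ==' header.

== SKYLINES ==
[[29,20],[46,0]]
[[29,20],[46,0]]
[[29,20],[46,0]]
[[29,20],[46,0]]
[[13,3],[19,0],[29,20],[46,0]]
[[0,13],[19,0],[29,20],[46,0]]
[[0,13],[6,18],[18,13],[19,0],[29,20],[46,0]]
[[0,13],[6,18],[18,13],[19,0],[29,20],[46,0]]
[[0,13],[6,18],[12,20],[15,18],[18,13],[19,0],[29,20],[46,0]]
[[0,13],[6,18],[12,20],[15,18],[18,13],[19,0],[29,20],[46,5],[48,0]]
[[0,20],[19,0],[29,20],[46,5],[48,0]]
[[0,20],[19,0],[29,20],[46,5],[48,0]]
[[0,20],[19,0],[29,20],[46,5],[48,0]]
[[0,20],[19,0],[29,20],[46,6],[48,0]]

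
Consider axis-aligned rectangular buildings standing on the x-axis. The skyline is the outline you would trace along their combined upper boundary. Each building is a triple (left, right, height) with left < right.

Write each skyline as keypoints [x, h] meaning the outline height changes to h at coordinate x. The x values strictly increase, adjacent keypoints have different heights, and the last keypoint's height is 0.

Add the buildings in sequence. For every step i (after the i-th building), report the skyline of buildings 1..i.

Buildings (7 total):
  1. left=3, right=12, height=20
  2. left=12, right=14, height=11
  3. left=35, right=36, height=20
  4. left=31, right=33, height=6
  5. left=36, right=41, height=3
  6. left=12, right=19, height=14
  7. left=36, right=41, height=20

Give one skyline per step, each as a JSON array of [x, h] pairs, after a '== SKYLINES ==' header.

== SKYLINES ==
[[3,20],[12,0]]
[[3,20],[12,11],[14,0]]
[[3,20],[12,11],[14,0],[35,20],[36,0]]
[[3,20],[12,11],[14,0],[31,6],[33,0],[35,20],[36,0]]
[[3,20],[12,11],[14,0],[31,6],[33,0],[35,20],[36,3],[41,0]]
[[3,20],[12,14],[19,0],[31,6],[33,0],[35,20],[36,3],[41,0]]
[[3,20],[12,14],[19,0],[31,6],[33,0],[35,20],[41,0]]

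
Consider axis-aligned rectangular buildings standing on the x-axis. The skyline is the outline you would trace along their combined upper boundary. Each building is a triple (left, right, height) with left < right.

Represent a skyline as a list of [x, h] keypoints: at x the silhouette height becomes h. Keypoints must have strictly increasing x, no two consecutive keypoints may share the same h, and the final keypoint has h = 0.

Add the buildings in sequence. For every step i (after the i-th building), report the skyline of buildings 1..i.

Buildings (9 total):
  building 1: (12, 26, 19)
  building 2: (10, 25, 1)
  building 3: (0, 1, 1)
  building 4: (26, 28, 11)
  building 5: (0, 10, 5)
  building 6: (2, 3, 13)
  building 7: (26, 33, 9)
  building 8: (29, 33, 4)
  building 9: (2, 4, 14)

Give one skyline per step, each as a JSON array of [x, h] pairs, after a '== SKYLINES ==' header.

== SKYLINES ==
[[12,19],[26,0]]
[[10,1],[12,19],[26,0]]
[[0,1],[1,0],[10,1],[12,19],[26,0]]
[[0,1],[1,0],[10,1],[12,19],[26,11],[28,0]]
[[0,5],[10,1],[12,19],[26,11],[28,0]]
[[0,5],[2,13],[3,5],[10,1],[12,19],[26,11],[28,0]]
[[0,5],[2,13],[3,5],[10,1],[12,19],[26,11],[28,9],[33,0]]
[[0,5],[2,13],[3,5],[10,1],[12,19],[26,11],[28,9],[33,0]]
[[0,5],[2,14],[4,5],[10,1],[12,19],[26,11],[28,9],[33,0]]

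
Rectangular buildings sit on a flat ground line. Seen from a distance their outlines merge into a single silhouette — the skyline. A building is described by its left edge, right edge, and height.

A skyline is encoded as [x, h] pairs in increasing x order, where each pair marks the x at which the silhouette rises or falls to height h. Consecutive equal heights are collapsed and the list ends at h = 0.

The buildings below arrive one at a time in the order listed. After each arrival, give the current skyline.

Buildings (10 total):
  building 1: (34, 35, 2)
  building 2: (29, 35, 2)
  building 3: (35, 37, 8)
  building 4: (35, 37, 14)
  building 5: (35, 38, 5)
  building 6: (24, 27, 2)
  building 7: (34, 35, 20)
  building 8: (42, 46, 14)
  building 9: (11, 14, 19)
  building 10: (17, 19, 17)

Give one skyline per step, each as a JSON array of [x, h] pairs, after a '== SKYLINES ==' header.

== SKYLINES ==
[[34,2],[35,0]]
[[29,2],[35,0]]
[[29,2],[35,8],[37,0]]
[[29,2],[35,14],[37,0]]
[[29,2],[35,14],[37,5],[38,0]]
[[24,2],[27,0],[29,2],[35,14],[37,5],[38,0]]
[[24,2],[27,0],[29,2],[34,20],[35,14],[37,5],[38,0]]
[[24,2],[27,0],[29,2],[34,20],[35,14],[37,5],[38,0],[42,14],[46,0]]
[[11,19],[14,0],[24,2],[27,0],[29,2],[34,20],[35,14],[37,5],[38,0],[42,14],[46,0]]
[[11,19],[14,0],[17,17],[19,0],[24,2],[27,0],[29,2],[34,20],[35,14],[37,5],[38,0],[42,14],[46,0]]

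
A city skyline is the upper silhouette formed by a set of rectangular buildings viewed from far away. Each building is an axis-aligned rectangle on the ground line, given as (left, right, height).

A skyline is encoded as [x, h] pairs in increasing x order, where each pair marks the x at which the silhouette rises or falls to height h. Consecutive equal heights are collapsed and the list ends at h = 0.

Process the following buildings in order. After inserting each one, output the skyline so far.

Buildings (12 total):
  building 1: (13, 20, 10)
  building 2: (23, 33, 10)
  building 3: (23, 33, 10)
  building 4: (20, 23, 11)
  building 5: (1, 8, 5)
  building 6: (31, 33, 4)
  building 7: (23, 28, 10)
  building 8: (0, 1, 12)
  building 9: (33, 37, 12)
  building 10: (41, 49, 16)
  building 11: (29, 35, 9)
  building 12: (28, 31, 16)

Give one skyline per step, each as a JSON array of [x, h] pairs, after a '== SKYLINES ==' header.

== SKYLINES ==
[[13,10],[20,0]]
[[13,10],[20,0],[23,10],[33,0]]
[[13,10],[20,0],[23,10],[33,0]]
[[13,10],[20,11],[23,10],[33,0]]
[[1,5],[8,0],[13,10],[20,11],[23,10],[33,0]]
[[1,5],[8,0],[13,10],[20,11],[23,10],[33,0]]
[[1,5],[8,0],[13,10],[20,11],[23,10],[33,0]]
[[0,12],[1,5],[8,0],[13,10],[20,11],[23,10],[33,0]]
[[0,12],[1,5],[8,0],[13,10],[20,11],[23,10],[33,12],[37,0]]
[[0,12],[1,5],[8,0],[13,10],[20,11],[23,10],[33,12],[37,0],[41,16],[49,0]]
[[0,12],[1,5],[8,0],[13,10],[20,11],[23,10],[33,12],[37,0],[41,16],[49,0]]
[[0,12],[1,5],[8,0],[13,10],[20,11],[23,10],[28,16],[31,10],[33,12],[37,0],[41,16],[49,0]]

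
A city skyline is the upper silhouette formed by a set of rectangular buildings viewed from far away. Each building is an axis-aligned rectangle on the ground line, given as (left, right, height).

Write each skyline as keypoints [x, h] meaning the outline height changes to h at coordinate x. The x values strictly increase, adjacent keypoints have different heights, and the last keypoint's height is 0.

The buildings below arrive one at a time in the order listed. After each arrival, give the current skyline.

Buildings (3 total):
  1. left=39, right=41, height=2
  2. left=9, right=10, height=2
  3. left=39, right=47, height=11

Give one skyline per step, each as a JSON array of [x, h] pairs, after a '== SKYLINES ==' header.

== SKYLINES ==
[[39,2],[41,0]]
[[9,2],[10,0],[39,2],[41,0]]
[[9,2],[10,0],[39,11],[47,0]]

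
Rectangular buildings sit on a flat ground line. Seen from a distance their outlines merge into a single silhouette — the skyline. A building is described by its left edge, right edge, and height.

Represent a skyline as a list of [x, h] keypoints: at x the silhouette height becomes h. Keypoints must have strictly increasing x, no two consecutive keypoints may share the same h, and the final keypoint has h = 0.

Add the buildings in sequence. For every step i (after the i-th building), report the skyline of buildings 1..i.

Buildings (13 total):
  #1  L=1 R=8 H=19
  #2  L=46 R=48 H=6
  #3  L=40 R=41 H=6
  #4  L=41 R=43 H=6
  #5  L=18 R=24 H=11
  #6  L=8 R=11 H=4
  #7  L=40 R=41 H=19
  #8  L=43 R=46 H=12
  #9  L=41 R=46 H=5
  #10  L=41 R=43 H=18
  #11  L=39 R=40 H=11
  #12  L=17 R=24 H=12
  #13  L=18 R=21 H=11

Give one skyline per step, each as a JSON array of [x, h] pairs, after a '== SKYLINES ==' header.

== SKYLINES ==
[[1,19],[8,0]]
[[1,19],[8,0],[46,6],[48,0]]
[[1,19],[8,0],[40,6],[41,0],[46,6],[48,0]]
[[1,19],[8,0],[40,6],[43,0],[46,6],[48,0]]
[[1,19],[8,0],[18,11],[24,0],[40,6],[43,0],[46,6],[48,0]]
[[1,19],[8,4],[11,0],[18,11],[24,0],[40,6],[43,0],[46,6],[48,0]]
[[1,19],[8,4],[11,0],[18,11],[24,0],[40,19],[41,6],[43,0],[46,6],[48,0]]
[[1,19],[8,4],[11,0],[18,11],[24,0],[40,19],[41,6],[43,12],[46,6],[48,0]]
[[1,19],[8,4],[11,0],[18,11],[24,0],[40,19],[41,6],[43,12],[46,6],[48,0]]
[[1,19],[8,4],[11,0],[18,11],[24,0],[40,19],[41,18],[43,12],[46,6],[48,0]]
[[1,19],[8,4],[11,0],[18,11],[24,0],[39,11],[40,19],[41,18],[43,12],[46,6],[48,0]]
[[1,19],[8,4],[11,0],[17,12],[24,0],[39,11],[40,19],[41,18],[43,12],[46,6],[48,0]]
[[1,19],[8,4],[11,0],[17,12],[24,0],[39,11],[40,19],[41,18],[43,12],[46,6],[48,0]]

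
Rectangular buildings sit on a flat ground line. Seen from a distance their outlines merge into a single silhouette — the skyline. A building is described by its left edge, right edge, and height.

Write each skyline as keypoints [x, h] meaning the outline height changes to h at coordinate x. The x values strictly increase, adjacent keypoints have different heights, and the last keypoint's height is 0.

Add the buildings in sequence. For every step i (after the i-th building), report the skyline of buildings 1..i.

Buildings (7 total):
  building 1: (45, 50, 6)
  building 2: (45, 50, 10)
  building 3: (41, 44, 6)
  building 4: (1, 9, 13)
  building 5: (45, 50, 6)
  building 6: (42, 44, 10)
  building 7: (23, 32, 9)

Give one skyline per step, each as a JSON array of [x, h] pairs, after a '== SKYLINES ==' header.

== SKYLINES ==
[[45,6],[50,0]]
[[45,10],[50,0]]
[[41,6],[44,0],[45,10],[50,0]]
[[1,13],[9,0],[41,6],[44,0],[45,10],[50,0]]
[[1,13],[9,0],[41,6],[44,0],[45,10],[50,0]]
[[1,13],[9,0],[41,6],[42,10],[44,0],[45,10],[50,0]]
[[1,13],[9,0],[23,9],[32,0],[41,6],[42,10],[44,0],[45,10],[50,0]]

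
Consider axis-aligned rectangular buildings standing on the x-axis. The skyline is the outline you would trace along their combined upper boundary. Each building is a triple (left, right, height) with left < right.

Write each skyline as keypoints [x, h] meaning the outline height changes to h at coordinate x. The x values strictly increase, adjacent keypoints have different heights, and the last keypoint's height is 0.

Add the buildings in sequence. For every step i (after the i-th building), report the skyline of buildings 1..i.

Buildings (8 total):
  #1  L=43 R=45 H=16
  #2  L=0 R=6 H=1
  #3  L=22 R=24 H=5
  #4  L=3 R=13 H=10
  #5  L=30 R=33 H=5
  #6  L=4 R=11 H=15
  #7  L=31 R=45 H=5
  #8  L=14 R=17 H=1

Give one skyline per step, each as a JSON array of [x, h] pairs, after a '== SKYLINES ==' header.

== SKYLINES ==
[[43,16],[45,0]]
[[0,1],[6,0],[43,16],[45,0]]
[[0,1],[6,0],[22,5],[24,0],[43,16],[45,0]]
[[0,1],[3,10],[13,0],[22,5],[24,0],[43,16],[45,0]]
[[0,1],[3,10],[13,0],[22,5],[24,0],[30,5],[33,0],[43,16],[45,0]]
[[0,1],[3,10],[4,15],[11,10],[13,0],[22,5],[24,0],[30,5],[33,0],[43,16],[45,0]]
[[0,1],[3,10],[4,15],[11,10],[13,0],[22,5],[24,0],[30,5],[43,16],[45,0]]
[[0,1],[3,10],[4,15],[11,10],[13,0],[14,1],[17,0],[22,5],[24,0],[30,5],[43,16],[45,0]]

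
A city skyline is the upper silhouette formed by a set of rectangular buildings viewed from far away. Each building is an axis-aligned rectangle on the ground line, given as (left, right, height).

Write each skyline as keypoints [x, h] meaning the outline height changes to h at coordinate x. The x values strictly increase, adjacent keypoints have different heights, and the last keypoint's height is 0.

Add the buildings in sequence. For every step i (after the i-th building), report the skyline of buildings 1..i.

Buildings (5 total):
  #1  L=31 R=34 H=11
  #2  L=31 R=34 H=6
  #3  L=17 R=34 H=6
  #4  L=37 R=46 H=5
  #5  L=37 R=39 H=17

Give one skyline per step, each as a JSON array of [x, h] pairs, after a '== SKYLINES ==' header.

== SKYLINES ==
[[31,11],[34,0]]
[[31,11],[34,0]]
[[17,6],[31,11],[34,0]]
[[17,6],[31,11],[34,0],[37,5],[46,0]]
[[17,6],[31,11],[34,0],[37,17],[39,5],[46,0]]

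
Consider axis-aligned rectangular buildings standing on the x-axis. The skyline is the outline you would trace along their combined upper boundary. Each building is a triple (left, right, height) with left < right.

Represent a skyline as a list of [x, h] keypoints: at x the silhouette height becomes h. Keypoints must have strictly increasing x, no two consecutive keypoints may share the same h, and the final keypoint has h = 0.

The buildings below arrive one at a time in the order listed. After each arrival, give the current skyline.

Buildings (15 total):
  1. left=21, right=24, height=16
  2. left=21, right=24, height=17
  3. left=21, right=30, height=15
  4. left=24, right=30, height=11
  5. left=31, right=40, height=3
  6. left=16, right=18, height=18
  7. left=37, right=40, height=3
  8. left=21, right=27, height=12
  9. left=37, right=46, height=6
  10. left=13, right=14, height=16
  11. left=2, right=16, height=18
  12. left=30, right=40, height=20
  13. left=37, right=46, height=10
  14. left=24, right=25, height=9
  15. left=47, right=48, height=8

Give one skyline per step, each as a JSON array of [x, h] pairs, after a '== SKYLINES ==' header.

== SKYLINES ==
[[21,16],[24,0]]
[[21,17],[24,0]]
[[21,17],[24,15],[30,0]]
[[21,17],[24,15],[30,0]]
[[21,17],[24,15],[30,0],[31,3],[40,0]]
[[16,18],[18,0],[21,17],[24,15],[30,0],[31,3],[40,0]]
[[16,18],[18,0],[21,17],[24,15],[30,0],[31,3],[40,0]]
[[16,18],[18,0],[21,17],[24,15],[30,0],[31,3],[40,0]]
[[16,18],[18,0],[21,17],[24,15],[30,0],[31,3],[37,6],[46,0]]
[[13,16],[14,0],[16,18],[18,0],[21,17],[24,15],[30,0],[31,3],[37,6],[46,0]]
[[2,18],[18,0],[21,17],[24,15],[30,0],[31,3],[37,6],[46,0]]
[[2,18],[18,0],[21,17],[24,15],[30,20],[40,6],[46,0]]
[[2,18],[18,0],[21,17],[24,15],[30,20],[40,10],[46,0]]
[[2,18],[18,0],[21,17],[24,15],[30,20],[40,10],[46,0]]
[[2,18],[18,0],[21,17],[24,15],[30,20],[40,10],[46,0],[47,8],[48,0]]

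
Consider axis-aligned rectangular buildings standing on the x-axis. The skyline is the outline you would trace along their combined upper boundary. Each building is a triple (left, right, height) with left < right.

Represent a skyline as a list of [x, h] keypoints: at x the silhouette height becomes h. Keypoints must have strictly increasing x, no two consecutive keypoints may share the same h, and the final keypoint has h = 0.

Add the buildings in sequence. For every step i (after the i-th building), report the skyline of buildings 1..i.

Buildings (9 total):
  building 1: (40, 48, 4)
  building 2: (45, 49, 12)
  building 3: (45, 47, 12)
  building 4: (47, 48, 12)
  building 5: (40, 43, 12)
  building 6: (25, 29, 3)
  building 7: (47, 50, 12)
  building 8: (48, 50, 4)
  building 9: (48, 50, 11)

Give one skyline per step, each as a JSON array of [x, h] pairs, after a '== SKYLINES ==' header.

== SKYLINES ==
[[40,4],[48,0]]
[[40,4],[45,12],[49,0]]
[[40,4],[45,12],[49,0]]
[[40,4],[45,12],[49,0]]
[[40,12],[43,4],[45,12],[49,0]]
[[25,3],[29,0],[40,12],[43,4],[45,12],[49,0]]
[[25,3],[29,0],[40,12],[43,4],[45,12],[50,0]]
[[25,3],[29,0],[40,12],[43,4],[45,12],[50,0]]
[[25,3],[29,0],[40,12],[43,4],[45,12],[50,0]]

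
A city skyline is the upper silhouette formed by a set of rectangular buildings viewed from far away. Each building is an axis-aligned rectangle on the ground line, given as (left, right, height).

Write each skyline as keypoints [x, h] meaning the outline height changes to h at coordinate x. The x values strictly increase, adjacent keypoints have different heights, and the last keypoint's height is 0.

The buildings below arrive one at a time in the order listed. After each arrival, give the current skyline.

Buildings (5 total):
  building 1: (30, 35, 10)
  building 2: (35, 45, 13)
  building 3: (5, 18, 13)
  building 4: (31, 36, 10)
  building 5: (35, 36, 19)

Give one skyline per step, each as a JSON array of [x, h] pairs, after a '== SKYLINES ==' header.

== SKYLINES ==
[[30,10],[35,0]]
[[30,10],[35,13],[45,0]]
[[5,13],[18,0],[30,10],[35,13],[45,0]]
[[5,13],[18,0],[30,10],[35,13],[45,0]]
[[5,13],[18,0],[30,10],[35,19],[36,13],[45,0]]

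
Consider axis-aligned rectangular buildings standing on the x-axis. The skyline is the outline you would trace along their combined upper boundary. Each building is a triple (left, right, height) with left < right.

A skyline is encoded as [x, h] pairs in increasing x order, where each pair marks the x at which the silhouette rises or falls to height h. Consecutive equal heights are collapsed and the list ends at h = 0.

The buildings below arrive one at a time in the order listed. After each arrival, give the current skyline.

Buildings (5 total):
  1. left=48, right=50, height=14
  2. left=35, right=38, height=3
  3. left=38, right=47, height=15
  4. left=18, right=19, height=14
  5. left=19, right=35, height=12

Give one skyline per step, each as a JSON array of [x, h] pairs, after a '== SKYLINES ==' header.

== SKYLINES ==
[[48,14],[50,0]]
[[35,3],[38,0],[48,14],[50,0]]
[[35,3],[38,15],[47,0],[48,14],[50,0]]
[[18,14],[19,0],[35,3],[38,15],[47,0],[48,14],[50,0]]
[[18,14],[19,12],[35,3],[38,15],[47,0],[48,14],[50,0]]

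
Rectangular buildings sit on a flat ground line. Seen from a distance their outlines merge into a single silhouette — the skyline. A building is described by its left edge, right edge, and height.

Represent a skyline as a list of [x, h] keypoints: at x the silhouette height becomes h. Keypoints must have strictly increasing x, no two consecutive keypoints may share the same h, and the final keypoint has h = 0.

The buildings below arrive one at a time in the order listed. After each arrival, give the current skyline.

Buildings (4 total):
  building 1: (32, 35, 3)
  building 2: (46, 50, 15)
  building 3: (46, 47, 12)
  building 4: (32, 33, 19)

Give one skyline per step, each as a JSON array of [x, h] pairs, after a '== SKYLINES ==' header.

== SKYLINES ==
[[32,3],[35,0]]
[[32,3],[35,0],[46,15],[50,0]]
[[32,3],[35,0],[46,15],[50,0]]
[[32,19],[33,3],[35,0],[46,15],[50,0]]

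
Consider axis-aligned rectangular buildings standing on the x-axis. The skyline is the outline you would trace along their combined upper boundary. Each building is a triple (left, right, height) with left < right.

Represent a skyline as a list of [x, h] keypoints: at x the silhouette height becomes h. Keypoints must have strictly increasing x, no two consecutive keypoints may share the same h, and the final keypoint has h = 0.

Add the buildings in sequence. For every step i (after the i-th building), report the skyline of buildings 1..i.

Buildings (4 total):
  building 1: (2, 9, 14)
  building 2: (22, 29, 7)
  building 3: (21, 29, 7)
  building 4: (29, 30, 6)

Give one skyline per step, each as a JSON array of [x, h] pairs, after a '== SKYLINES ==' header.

== SKYLINES ==
[[2,14],[9,0]]
[[2,14],[9,0],[22,7],[29,0]]
[[2,14],[9,0],[21,7],[29,0]]
[[2,14],[9,0],[21,7],[29,6],[30,0]]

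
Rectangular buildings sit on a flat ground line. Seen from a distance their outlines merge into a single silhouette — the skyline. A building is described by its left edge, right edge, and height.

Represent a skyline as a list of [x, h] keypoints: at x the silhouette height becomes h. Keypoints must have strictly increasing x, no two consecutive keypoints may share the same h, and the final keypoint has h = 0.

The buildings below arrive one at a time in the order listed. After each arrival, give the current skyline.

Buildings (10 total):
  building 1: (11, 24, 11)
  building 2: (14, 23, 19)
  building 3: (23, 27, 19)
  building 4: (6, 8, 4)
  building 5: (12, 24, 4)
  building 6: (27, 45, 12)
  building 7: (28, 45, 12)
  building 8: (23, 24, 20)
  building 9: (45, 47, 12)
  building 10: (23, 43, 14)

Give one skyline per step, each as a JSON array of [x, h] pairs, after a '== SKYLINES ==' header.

== SKYLINES ==
[[11,11],[24,0]]
[[11,11],[14,19],[23,11],[24,0]]
[[11,11],[14,19],[27,0]]
[[6,4],[8,0],[11,11],[14,19],[27,0]]
[[6,4],[8,0],[11,11],[14,19],[27,0]]
[[6,4],[8,0],[11,11],[14,19],[27,12],[45,0]]
[[6,4],[8,0],[11,11],[14,19],[27,12],[45,0]]
[[6,4],[8,0],[11,11],[14,19],[23,20],[24,19],[27,12],[45,0]]
[[6,4],[8,0],[11,11],[14,19],[23,20],[24,19],[27,12],[47,0]]
[[6,4],[8,0],[11,11],[14,19],[23,20],[24,19],[27,14],[43,12],[47,0]]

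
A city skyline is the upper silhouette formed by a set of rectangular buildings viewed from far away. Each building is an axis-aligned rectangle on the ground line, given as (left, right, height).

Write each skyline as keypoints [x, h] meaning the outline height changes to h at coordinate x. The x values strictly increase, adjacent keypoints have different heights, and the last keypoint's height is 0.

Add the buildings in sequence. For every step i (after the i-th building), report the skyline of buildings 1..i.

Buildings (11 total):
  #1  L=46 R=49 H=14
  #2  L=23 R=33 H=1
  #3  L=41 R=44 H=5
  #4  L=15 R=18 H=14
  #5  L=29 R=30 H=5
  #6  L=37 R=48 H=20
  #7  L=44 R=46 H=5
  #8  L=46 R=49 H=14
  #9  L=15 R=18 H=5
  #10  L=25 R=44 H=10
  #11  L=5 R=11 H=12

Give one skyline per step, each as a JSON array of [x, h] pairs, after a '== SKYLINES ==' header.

== SKYLINES ==
[[46,14],[49,0]]
[[23,1],[33,0],[46,14],[49,0]]
[[23,1],[33,0],[41,5],[44,0],[46,14],[49,0]]
[[15,14],[18,0],[23,1],[33,0],[41,5],[44,0],[46,14],[49,0]]
[[15,14],[18,0],[23,1],[29,5],[30,1],[33,0],[41,5],[44,0],[46,14],[49,0]]
[[15,14],[18,0],[23,1],[29,5],[30,1],[33,0],[37,20],[48,14],[49,0]]
[[15,14],[18,0],[23,1],[29,5],[30,1],[33,0],[37,20],[48,14],[49,0]]
[[15,14],[18,0],[23,1],[29,5],[30,1],[33,0],[37,20],[48,14],[49,0]]
[[15,14],[18,0],[23,1],[29,5],[30,1],[33,0],[37,20],[48,14],[49,0]]
[[15,14],[18,0],[23,1],[25,10],[37,20],[48,14],[49,0]]
[[5,12],[11,0],[15,14],[18,0],[23,1],[25,10],[37,20],[48,14],[49,0]]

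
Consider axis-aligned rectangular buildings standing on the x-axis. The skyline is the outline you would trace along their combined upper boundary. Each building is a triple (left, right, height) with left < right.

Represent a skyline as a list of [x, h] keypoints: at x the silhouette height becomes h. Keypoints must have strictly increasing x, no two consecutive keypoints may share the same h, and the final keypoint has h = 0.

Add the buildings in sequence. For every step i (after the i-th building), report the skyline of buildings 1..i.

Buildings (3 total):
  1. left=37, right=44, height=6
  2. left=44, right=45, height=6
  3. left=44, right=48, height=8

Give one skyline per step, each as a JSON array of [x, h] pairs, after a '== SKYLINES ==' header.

== SKYLINES ==
[[37,6],[44,0]]
[[37,6],[45,0]]
[[37,6],[44,8],[48,0]]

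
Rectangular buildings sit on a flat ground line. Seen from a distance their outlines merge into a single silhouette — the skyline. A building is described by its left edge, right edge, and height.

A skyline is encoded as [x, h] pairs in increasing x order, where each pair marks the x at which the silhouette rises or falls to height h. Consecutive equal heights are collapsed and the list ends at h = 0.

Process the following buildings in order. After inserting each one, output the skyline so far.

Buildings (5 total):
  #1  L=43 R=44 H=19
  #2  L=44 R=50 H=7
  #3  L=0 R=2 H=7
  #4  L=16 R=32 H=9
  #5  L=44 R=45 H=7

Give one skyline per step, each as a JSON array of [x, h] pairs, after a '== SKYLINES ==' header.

== SKYLINES ==
[[43,19],[44,0]]
[[43,19],[44,7],[50,0]]
[[0,7],[2,0],[43,19],[44,7],[50,0]]
[[0,7],[2,0],[16,9],[32,0],[43,19],[44,7],[50,0]]
[[0,7],[2,0],[16,9],[32,0],[43,19],[44,7],[50,0]]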